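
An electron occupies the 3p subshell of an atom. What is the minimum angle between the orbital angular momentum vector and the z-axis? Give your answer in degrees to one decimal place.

θ_min ≈ 45.0°

3p means n = 3, l = 1.
|L| = √(l(l+1)) ℏ = √2 ℏ.
The smallest angle corresponds to the largest L_z, i.e. m_l = l = 1, giving L_z = 1ℏ.
cos θ_min = 1/√2, so θ_min ≈ 45.0°.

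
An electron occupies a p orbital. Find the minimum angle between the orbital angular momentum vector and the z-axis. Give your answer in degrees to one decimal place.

For a p orbital, l = 1.
|L| = √(l(l+1)) ℏ = √2 ℏ.
The smallest angle corresponds to the largest L_z, i.e. m_l = l = 1, giving L_z = 1ℏ.
cos θ_min = 1/√2, so θ_min ≈ 45.0°.

θ_min ≈ 45.0°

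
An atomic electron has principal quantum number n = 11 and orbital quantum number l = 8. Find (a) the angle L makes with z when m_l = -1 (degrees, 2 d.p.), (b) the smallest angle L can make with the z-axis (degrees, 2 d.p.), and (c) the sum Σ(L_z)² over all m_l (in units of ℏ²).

For m_l = -1: cos θ = -1/√72, θ ≈ 96.77°.
cos θ_min = 8/√72, so θ_min ≈ 19.47°.
Σ m_l² = 408, so Σ(L_z)² = 408 ℏ².

θ(m_l=-1) ≈ 96.77°; θ_min ≈ 19.47°; Σ(L_z)² = 408 ℏ²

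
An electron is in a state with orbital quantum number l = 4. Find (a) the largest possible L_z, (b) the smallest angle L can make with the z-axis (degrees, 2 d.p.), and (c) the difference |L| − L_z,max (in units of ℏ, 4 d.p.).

L_z,max = 4ℏ; θ_min ≈ 26.57°; |L|−L_z,max ≈ 0.4721ℏ

L_z,max = lℏ = 4ℏ.
cos θ_min = 4/√20, so θ_min ≈ 26.57°.
|L| − L_z,max = (2√5 − 4)ℏ ≈ 0.4721ℏ.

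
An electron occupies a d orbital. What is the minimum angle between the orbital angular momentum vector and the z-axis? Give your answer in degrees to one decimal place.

θ_min ≈ 35.3°

The letter d corresponds to l = 2.
|L| = ℏ√(l(l+1)) = √6 ℏ.
The smallest angle corresponds to the largest L_z, i.e. m_l = l = 2, giving L_z = 2ℏ.
cos θ_min = 2/√6, so θ_min ≈ 35.3°.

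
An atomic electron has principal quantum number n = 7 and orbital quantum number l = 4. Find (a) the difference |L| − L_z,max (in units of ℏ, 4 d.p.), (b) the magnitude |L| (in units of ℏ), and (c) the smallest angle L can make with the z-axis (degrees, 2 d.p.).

|L| − L_z,max = (2√5 − 4)ℏ ≈ 0.4721ℏ.
|L| = ℏ√(4·5) = 2√5 ℏ ≈ 4.472ℏ.
cos θ_min = 4/√20, so θ_min ≈ 26.57°.

|L|−L_z,max ≈ 0.4721ℏ; |L| = 2√5 ℏ ≈ 4.472ℏ; θ_min ≈ 26.57°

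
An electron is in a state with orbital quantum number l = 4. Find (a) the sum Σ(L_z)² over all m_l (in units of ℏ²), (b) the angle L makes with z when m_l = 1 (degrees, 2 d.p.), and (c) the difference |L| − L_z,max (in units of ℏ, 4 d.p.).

Σ(L_z)² = 60 ℏ²; θ(m_l=1) ≈ 77.08°; |L|−L_z,max ≈ 0.4721ℏ

Σ m_l² = 60, so Σ(L_z)² = 60 ℏ².
For m_l = 1: cos θ = 1/√20, θ ≈ 77.08°.
|L| − L_z,max = (2√5 − 4)ℏ ≈ 0.4721ℏ.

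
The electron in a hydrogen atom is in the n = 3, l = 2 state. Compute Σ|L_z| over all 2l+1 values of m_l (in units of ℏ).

Σ|L_z| = 6 ℏ

The allowed m_l values are -2, -1, 0, 1, 2.
Σ|m_l| = l(l+1) = 6.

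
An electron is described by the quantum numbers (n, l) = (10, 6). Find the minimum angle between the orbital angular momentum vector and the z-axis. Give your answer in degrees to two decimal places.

|L| = ℏ√(l(l+1)) = √42 ℏ.
The smallest angle corresponds to the largest L_z, i.e. m_l = l = 6, giving L_z = 6ℏ.
cos θ_min = 6/√42, so θ_min ≈ 22.21°.

θ_min ≈ 22.21°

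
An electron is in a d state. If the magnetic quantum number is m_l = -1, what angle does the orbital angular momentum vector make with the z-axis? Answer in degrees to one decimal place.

The letter d corresponds to l = 2.
|L| = ℏ√(l(l+1)) = √6 ℏ.
L_z = m_l ℏ = −1ℏ.
cos θ = L_z/|L| = -1/√6, so θ ≈ 114.1°.

θ ≈ 114.1°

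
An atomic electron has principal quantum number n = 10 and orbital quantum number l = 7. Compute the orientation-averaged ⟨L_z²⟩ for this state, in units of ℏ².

The allowed m_l values are -7, -6, -5, -4, -3, -2, -1, 0, 1, 2, 3, 4, 5, 6, 7.
⟨L_z²⟩ = ℏ²·l(l+1)/3 = 18.67ℏ².

⟨L_z²⟩ = 18.67 ℏ²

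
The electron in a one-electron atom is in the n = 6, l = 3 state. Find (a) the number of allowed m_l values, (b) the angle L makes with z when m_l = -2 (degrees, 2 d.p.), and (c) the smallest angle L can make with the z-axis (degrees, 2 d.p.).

7 values; θ(m_l=-2) ≈ 125.26°; θ_min ≈ 30.00°

There are 2l+1 = 7 values of m_l.
For m_l = -2: cos θ = -2/√12, θ ≈ 125.26°.
cos θ_min = 3/√12, so θ_min ≈ 30.00°.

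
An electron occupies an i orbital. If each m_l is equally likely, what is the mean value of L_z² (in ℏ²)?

⟨L_z²⟩ = 14 ℏ²

For an i orbital, l = 6.
The allowed m_l values are -6, -5, -4, -3, -2, -1, 0, 1, 2, 3, 4, 5, 6.
⟨L_z²⟩ = ℏ²·(Σ m_l²)/(2l+1) = ℏ²·182/13 = 14ℏ².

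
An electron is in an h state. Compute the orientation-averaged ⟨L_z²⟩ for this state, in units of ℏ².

⟨L_z²⟩ = 10 ℏ²

An h state has l = 5.
m_l ∈ {-5, -4, -3, -2, -1, 0, 1, 2, 3, 4, 5}.
Average of L_z² over 11 states: 110/11 ℏ² = 10 ℏ².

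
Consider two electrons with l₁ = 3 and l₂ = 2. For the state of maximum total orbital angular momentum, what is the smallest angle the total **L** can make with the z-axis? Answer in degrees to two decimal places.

θ_min ≈ 24.09°

The total orbital quantum number L ranges from |l₁ − l₂| to l₁ + l₂ in integer steps.
L ∈ {1, 2, 3, 4, 5}.
The maximum is L = 5, with |L_tot| = ℏ√(5·6) = √30 ℏ.
The minimum angle with z is arccos(5/√30) ≈ 24.09°.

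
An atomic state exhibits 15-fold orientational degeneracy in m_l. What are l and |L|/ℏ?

l = 7, |L| = 2√14 ℏ ≈ 7.483ℏ

Since there are 2l+1 = 15 values of m_l, l = 7.
Then |L| = √(l(l+1)) ℏ = 2√14 ℏ.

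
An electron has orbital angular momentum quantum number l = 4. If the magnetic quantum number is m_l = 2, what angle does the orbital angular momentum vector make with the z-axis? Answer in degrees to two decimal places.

θ ≈ 63.43°

|L|² = l(l+1)ℏ² = 20ℏ², so |L| = 2√5 ℏ.
L_z = m_l ℏ = 2ℏ.
cos θ = L_z/|L| = 2/√20, so θ ≈ 63.43°.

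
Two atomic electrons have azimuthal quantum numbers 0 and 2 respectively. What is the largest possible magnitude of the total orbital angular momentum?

By the triangle rule, |l₁ − l₂| ≤ L ≤ l₁ + l₂.
Allowed values: L = 2.
The largest magnitude corresponds to L = 2: |L_tot| = ℏ√(2·3) = √6 ℏ.

|L_tot|_max = √6 ℏ ≈ 2.449ℏ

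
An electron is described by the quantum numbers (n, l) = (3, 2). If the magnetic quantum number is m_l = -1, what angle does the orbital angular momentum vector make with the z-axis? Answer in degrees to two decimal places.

θ ≈ 114.09°

|L|² = l(l+1)ℏ² = 6ℏ², so |L| = √6 ℏ.
L_z = m_l ℏ = −1ℏ.
cos θ = L_z/|L| = -1/√6, so θ ≈ 114.09°.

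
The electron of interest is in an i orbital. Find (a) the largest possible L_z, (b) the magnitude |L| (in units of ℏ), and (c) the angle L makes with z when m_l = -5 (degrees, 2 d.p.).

For an i orbital, l = 6.
L_z,max = lℏ = 6ℏ.
|L| = ℏ√(6·7) = √42 ℏ ≈ 6.481ℏ.
For m_l = -5: cos θ = -5/√42, θ ≈ 140.49°.

L_z,max = 6ℏ; |L| = √42 ℏ ≈ 6.481ℏ; θ(m_l=-5) ≈ 140.49°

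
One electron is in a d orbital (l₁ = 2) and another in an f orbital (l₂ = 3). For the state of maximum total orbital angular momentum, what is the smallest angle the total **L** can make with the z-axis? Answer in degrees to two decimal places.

θ_min ≈ 24.09°

By the triangle rule, |l₁ − l₂| ≤ L ≤ l₁ + l₂.
Allowed values: L = 1, 2, 3, 4, 5.
The maximum is L = 5, with |L_tot| = ℏ√(5·6) = √30 ℏ.
The minimum angle with z is arccos(5/√30) ≈ 24.09°.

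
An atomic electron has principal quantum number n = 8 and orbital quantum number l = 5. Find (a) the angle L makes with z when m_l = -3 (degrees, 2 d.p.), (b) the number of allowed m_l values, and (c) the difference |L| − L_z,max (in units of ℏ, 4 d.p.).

For m_l = -3: cos θ = -3/√30, θ ≈ 123.21°.
There are 2l+1 = 11 values of m_l.
|L| − L_z,max = (√30 − 5)ℏ ≈ 0.4772ℏ.

θ(m_l=-3) ≈ 123.21°; 11 values; |L|−L_z,max ≈ 0.4772ℏ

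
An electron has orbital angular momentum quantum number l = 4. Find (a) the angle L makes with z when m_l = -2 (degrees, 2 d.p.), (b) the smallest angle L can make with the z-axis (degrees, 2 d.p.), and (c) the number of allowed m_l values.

θ(m_l=-2) ≈ 116.57°; θ_min ≈ 26.57°; 9 values

For m_l = -2: cos θ = -2/√20, θ ≈ 116.57°.
cos θ_min = 4/√20, so θ_min ≈ 26.57°.
There are 2l+1 = 9 values of m_l.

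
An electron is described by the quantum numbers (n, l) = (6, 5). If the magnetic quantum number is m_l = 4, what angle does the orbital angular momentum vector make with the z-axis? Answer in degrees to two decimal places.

θ ≈ 43.09°

|L| = ℏ√(l(l+1)) = √30 ℏ.
L_z = m_l ℏ = 4ℏ.
cos θ = L_z/|L| = 4/√30, so θ ≈ 43.09°.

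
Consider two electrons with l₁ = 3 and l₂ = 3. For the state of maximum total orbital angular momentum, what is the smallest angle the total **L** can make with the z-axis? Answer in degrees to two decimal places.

By the triangle rule, |l₁ − l₂| ≤ L ≤ l₁ + l₂.
So L can be 0, 1, 2, 3, 4, 5, 6.
The maximum is L = 6, with |L_tot| = ℏ√(6·7) = √42 ℏ.
The minimum angle with z is arccos(6/√42) ≈ 22.21°.

θ_min ≈ 22.21°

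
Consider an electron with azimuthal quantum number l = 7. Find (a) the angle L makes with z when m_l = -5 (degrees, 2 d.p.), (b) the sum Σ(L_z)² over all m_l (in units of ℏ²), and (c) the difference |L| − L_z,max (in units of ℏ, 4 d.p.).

For m_l = -5: cos θ = -5/√56, θ ≈ 131.92°.
Σ m_l² = 280, so Σ(L_z)² = 280 ℏ².
|L| − L_z,max = (2√14 − 7)ℏ ≈ 0.4833ℏ.

θ(m_l=-5) ≈ 131.92°; Σ(L_z)² = 280 ℏ²; |L|−L_z,max ≈ 0.4833ℏ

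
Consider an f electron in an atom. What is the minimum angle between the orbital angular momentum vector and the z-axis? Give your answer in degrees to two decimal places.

θ_min ≈ 30.00°

The letter f corresponds to l = 3.
|L|² = l(l+1)ℏ² = 12ℏ², so |L| = 2√3 ℏ.
The smallest angle corresponds to the largest L_z, i.e. m_l = l = 3, giving L_z = 3ℏ.
cos θ_min = 3/√12, so θ_min ≈ 30.00°.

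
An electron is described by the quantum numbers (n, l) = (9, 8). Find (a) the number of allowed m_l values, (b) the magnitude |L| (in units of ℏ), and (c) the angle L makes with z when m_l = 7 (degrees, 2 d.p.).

There are 2l+1 = 17 values of m_l.
|L| = ℏ√(8·9) = 6√2 ℏ ≈ 8.485ℏ.
For m_l = 7: cos θ = 7/√72, θ ≈ 34.42°.

17 values; |L| = 6√2 ℏ ≈ 8.485ℏ; θ(m_l=7) ≈ 34.42°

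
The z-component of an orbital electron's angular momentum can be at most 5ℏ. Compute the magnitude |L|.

L_z,max = lℏ, so l = 5.
|L| = √(l(l+1)) ℏ = √30 ℏ.

|L| = √30 ℏ ≈ 5.477ℏ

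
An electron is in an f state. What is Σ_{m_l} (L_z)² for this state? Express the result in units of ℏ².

For an f orbital, l = 3.
m_l ∈ {-3, -2, -1, 0, 1, 2, 3}.
Σ m_l² = 2·(1 + 4 + 9) = 28.

Σ(L_z)² = 28 ℏ²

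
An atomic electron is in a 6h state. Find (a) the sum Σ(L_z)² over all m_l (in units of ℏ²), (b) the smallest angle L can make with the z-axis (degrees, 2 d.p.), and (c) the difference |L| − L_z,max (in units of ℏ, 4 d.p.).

For 6h, l = 5.
Σ m_l² = 110, so Σ(L_z)² = 110 ℏ².
cos θ_min = 5/√30, so θ_min ≈ 24.09°.
|L| − L_z,max = (√30 − 5)ℏ ≈ 0.4772ℏ.

Σ(L_z)² = 110 ℏ²; θ_min ≈ 24.09°; |L|−L_z,max ≈ 0.4772ℏ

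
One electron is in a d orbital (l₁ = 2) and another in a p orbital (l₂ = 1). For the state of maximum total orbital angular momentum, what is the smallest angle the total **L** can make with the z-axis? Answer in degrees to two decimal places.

L runs from |2 − 1| = 1 to 2 + 1 = 3.
L ∈ {1, 2, 3}.
The maximum is L = 3, with |L_tot| = ℏ√(3·4) = 2√3 ℏ.
The minimum angle with z is arccos(3/√12) ≈ 30.00°.

θ_min ≈ 30.00°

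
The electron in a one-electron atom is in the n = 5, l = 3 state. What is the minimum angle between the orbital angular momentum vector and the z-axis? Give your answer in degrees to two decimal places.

|L| = ℏ√(l(l+1)) = 2√3 ℏ.
The smallest angle corresponds to the largest L_z, i.e. m_l = l = 3, giving L_z = 3ℏ.
cos θ_min = 3/√12, so θ_min ≈ 30.00°.

θ_min ≈ 30.00°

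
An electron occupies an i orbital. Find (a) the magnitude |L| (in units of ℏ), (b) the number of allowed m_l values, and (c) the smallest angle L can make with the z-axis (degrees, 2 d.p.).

The letter i corresponds to l = 6.
|L| = ℏ√(6·7) = √42 ℏ ≈ 6.481ℏ.
There are 2l+1 = 13 values of m_l.
cos θ_min = 6/√42, so θ_min ≈ 22.21°.

|L| = √42 ℏ ≈ 6.481ℏ; 13 values; θ_min ≈ 22.21°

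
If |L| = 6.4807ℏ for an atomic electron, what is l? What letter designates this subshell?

l = 6 (i orbital)

Since |L|² = l(l+1)ℏ², l(l+1) = 42.
Solving: l = 6.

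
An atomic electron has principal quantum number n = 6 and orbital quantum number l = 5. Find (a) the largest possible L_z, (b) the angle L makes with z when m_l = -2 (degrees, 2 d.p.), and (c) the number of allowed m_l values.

L_z,max = lℏ = 5ℏ.
For m_l = -2: cos θ = -2/√30, θ ≈ 111.42°.
There are 2l+1 = 11 values of m_l.

L_z,max = 5ℏ; θ(m_l=-2) ≈ 111.42°; 11 values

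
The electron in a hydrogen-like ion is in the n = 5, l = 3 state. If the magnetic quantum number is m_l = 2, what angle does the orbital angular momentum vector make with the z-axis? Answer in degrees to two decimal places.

|L| = √(l(l+1)) ℏ = 2√3 ℏ.
L_z = m_l ℏ = 2ℏ.
cos θ = L_z/|L| = 2/√12, so θ ≈ 54.74°.

θ ≈ 54.74°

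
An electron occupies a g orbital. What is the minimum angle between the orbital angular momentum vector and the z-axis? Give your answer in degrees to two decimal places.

θ_min ≈ 26.57°

For a g orbital, l = 4.
|L|² = l(l+1)ℏ² = 20ℏ², so |L| = 2√5 ℏ.
The smallest angle corresponds to the largest L_z, i.e. m_l = l = 4, giving L_z = 4ℏ.
cos θ_min = 4/√20, so θ_min ≈ 26.57°.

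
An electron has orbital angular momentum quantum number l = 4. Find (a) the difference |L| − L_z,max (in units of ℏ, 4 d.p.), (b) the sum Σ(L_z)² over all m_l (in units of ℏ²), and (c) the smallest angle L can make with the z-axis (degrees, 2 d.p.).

|L|−L_z,max ≈ 0.4721ℏ; Σ(L_z)² = 60 ℏ²; θ_min ≈ 26.57°

|L| − L_z,max = (2√5 − 4)ℏ ≈ 0.4721ℏ.
Σ m_l² = 60, so Σ(L_z)² = 60 ℏ².
cos θ_min = 4/√20, so θ_min ≈ 26.57°.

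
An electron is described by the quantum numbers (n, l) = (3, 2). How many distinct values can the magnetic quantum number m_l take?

5

The number of m_l values is 2l + 1 = 2·2 + 1 = 5.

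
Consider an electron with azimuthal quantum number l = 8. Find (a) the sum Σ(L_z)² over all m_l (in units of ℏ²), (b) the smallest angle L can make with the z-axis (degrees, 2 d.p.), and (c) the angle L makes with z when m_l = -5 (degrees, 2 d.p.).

Σ(L_z)² = 408 ℏ²; θ_min ≈ 19.47°; θ(m_l=-5) ≈ 126.10°

Σ m_l² = 408, so Σ(L_z)² = 408 ℏ².
cos θ_min = 8/√72, so θ_min ≈ 19.47°.
For m_l = -5: cos θ = -5/√72, θ ≈ 126.10°.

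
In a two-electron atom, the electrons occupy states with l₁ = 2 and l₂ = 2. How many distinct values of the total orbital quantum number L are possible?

5

By the triangle rule, |l₁ − l₂| ≤ L ≤ l₁ + l₂.
So L can be 0, 1, 2, 3, 4.
That is 5 values.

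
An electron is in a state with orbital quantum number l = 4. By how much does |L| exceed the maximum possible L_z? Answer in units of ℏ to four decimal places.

|L| − L_z,max ≈ 0.4721ℏ

|L| = 2√5 ℏ ≈ 4.4721ℏ, while L_z,max = lℏ = 4ℏ.
The difference is (2√5 − 4)ℏ ≈ 0.4721ℏ.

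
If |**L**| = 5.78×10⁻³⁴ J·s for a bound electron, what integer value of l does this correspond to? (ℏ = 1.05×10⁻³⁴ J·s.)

|L|/ℏ = (5.78×10⁻³⁴)/(1.05×10⁻³⁴) ≈ 5.505.
Set l(l+1) = 30.30; the integer solution is l = 5.

l = 5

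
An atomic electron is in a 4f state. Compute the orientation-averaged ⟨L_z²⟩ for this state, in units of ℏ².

⟨L_z²⟩ = 4 ℏ²

4f means n = 4, l = 3.
m_l runs from −3 to 3, i.e. {-3, -2, -1, 0, 1, 2, 3}.
Average of L_z² over 7 states: 28/7 ℏ² = 4 ℏ².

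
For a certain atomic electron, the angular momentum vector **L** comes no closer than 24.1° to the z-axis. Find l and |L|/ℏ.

cos θ_min = l/√(l(l+1)) = √(l/(l+1)), so l/(l+1) = cos²(24.1°) = 0.8333.
l = cos²θ/sin²θ ≈ 5.
Then |L| = ℏ√(5·6) = √30 ℏ.

l = 5, |L| = √30 ℏ ≈ 5.477ℏ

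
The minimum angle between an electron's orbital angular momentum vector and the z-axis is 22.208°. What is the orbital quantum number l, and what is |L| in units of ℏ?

l = 6, |L| = √42 ℏ ≈ 6.481ℏ

At minimum angle, m_l = l, so cos θ = l/√(l(l+1)); cos²θ = l/(l+1) = 0.8571.
Thus l = 0.8571/(1 − 0.8571) ≈ 6.
Then |L| = ℏ√(6·7) = √42 ℏ.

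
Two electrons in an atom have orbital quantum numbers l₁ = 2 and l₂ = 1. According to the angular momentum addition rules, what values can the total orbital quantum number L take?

L = 1, 2, 3

The total orbital quantum number L ranges from |l₁ − l₂| to l₁ + l₂ in integer steps.
Allowed values: L = 1, 2, 3.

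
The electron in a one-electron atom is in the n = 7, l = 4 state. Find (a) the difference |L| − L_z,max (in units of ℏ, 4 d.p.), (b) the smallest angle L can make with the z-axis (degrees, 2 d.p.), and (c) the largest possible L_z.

|L|−L_z,max ≈ 0.4721ℏ; θ_min ≈ 26.57°; L_z,max = 4ℏ

|L| − L_z,max = (2√5 − 4)ℏ ≈ 0.4721ℏ.
cos θ_min = 4/√20, so θ_min ≈ 26.57°.
L_z,max = lℏ = 4ℏ.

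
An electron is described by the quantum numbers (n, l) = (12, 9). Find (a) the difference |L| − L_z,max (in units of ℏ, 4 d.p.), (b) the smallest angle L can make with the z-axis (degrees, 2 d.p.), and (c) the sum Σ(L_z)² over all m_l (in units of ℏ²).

|L|−L_z,max ≈ 0.4868ℏ; θ_min ≈ 18.43°; Σ(L_z)² = 570 ℏ²

|L| − L_z,max = (3√10 − 9)ℏ ≈ 0.4868ℏ.
cos θ_min = 9/√90, so θ_min ≈ 18.43°.
Σ m_l² = 570, so Σ(L_z)² = 570 ℏ².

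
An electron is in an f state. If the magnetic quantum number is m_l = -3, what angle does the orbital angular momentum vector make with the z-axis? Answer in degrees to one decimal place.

An f state has l = 3.
|L| = √(l(l+1)) ℏ = 2√3 ℏ.
L_z = m_l ℏ = −3ℏ.
cos θ = L_z/|L| = -3/√12, so θ ≈ 150.0°.

θ ≈ 150.0°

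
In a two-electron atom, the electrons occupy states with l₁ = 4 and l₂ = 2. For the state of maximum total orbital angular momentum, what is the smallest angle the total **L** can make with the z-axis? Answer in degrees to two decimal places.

θ_min ≈ 22.21°

Angular momentum addition gives L = |l₁ − l₂|, …, l₁ + l₂.
L ∈ {2, 3, 4, 5, 6}.
The maximum is L = 6, with |L_tot| = ℏ√(6·7) = √42 ℏ.
The minimum angle with z is arccos(6/√42) ≈ 22.21°.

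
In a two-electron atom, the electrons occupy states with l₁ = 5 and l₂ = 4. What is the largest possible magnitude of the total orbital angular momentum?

The total orbital quantum number L ranges from |l₁ − l₂| to l₁ + l₂ in integer steps.
L ∈ {1, 2, 3, 4, 5, 6, 7, 8, 9}.
The largest magnitude corresponds to L = 9: |L_tot| = ℏ√(9·10) = 3√10 ℏ.

|L_tot|_max = 3√10 ℏ ≈ 9.487ℏ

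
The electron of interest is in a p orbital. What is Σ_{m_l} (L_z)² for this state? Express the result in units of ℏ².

A p state has l = 1.
m_l ∈ {-1, 0, 1}.
Summing m² from −1 to 1: Σ m_l² = 2.

Σ(L_z)² = 2 ℏ²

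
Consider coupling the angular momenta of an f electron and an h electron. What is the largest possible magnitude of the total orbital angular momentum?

|L_tot|_max = 6√2 ℏ ≈ 8.485ℏ

By the triangle rule, |l₁ − l₂| ≤ L ≤ l₁ + l₂.
L ∈ {2, 3, 4, 5, 6, 7, 8}.
The largest magnitude corresponds to L = 8: |L_tot| = ℏ√(8·9) = 6√2 ℏ.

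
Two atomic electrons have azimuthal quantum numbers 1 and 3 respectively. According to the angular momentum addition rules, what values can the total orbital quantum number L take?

L = 2, 3, 4

L runs from |1 − 3| = 2 to 1 + 3 = 4.
L ∈ {2, 3, 4}.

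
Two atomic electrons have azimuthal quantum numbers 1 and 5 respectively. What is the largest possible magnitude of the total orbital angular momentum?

Angular momentum addition gives L = |l₁ − l₂|, …, l₁ + l₂.
Allowed values: L = 4, 5, 6.
The largest magnitude corresponds to L = 6: |L_tot| = ℏ√(6·7) = √42 ℏ.

|L_tot|_max = √42 ℏ ≈ 6.481ℏ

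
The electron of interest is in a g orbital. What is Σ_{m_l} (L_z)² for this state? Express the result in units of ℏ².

Σ(L_z)² = 60 ℏ²

A g state has l = 4.
m_l runs from −4 to 4, i.e. {-4, -3, -2, -1, 0, 1, 2, 3, 4}.
Σ m_l² = l(l+1)(2l+1)/3 = 4·5·9/3 = 60.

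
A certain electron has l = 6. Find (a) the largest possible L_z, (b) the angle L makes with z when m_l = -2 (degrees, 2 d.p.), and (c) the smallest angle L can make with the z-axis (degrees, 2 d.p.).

L_z,max = lℏ = 6ℏ.
For m_l = -2: cos θ = -2/√42, θ ≈ 107.98°.
cos θ_min = 6/√42, so θ_min ≈ 22.21°.

L_z,max = 6ℏ; θ(m_l=-2) ≈ 107.98°; θ_min ≈ 22.21°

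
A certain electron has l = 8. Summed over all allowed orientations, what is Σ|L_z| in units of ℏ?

Σ|L_z| = 72 ℏ

m_l ∈ {-8, -7, -6, -5, -4, -3, -2, -1, 0, 1, 2, 3, 4, 5, 6, 7, 8}.
Σ|m_l| = 2·8(8+1)/2 = 72.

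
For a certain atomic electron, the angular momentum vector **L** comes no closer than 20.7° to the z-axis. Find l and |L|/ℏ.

l = 7, |L| = 2√14 ℏ ≈ 7.483ℏ

At minimum angle, m_l = l, so cos θ = l/√(l(l+1)); cos²θ = l/(l+1) = 0.8751.
l = cos²θ/sin²θ ≈ 7.
Then |L| = ℏ√(7·8) = 2√14 ℏ.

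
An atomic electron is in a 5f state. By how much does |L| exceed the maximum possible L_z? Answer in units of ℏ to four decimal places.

|L| − L_z,max ≈ 0.4641ℏ

5f means n = 5, l = 3.
|L| = 2√3 ℏ ≈ 3.4641ℏ, while L_z,max = lℏ = 3ℏ.
The difference is (2√3 − 3)ℏ ≈ 0.4641ℏ.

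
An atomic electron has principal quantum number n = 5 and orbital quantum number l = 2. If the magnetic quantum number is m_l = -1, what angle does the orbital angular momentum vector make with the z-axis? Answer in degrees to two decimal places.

|L| = ℏ√(l(l+1)) = √6 ℏ.
L_z = m_l ℏ = −1ℏ.
cos θ = L_z/|L| = -1/√6, so θ ≈ 114.09°.

θ ≈ 114.09°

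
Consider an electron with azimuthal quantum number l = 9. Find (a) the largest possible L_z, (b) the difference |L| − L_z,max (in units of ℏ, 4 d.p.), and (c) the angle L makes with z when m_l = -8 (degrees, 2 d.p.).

L_z,max = 9ℏ; |L|−L_z,max ≈ 0.4868ℏ; θ(m_l=-8) ≈ 147.49°

L_z,max = lℏ = 9ℏ.
|L| − L_z,max = (3√10 − 9)ℏ ≈ 0.4868ℏ.
For m_l = -8: cos θ = -8/√90, θ ≈ 147.49°.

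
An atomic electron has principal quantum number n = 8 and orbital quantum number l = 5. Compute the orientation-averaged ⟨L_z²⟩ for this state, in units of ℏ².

m_l ∈ {-5, -4, -3, -2, -1, 0, 1, 2, 3, 4, 5}.
⟨L_z²⟩ = ℏ²·(Σ m_l²)/(2l+1) = ℏ²·110/11 = 10ℏ².

⟨L_z²⟩ = 10 ℏ²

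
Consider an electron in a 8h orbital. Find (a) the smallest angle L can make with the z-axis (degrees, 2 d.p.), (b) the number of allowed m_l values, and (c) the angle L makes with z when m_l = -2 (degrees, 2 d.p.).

θ_min ≈ 24.09°; 11 values; θ(m_l=-2) ≈ 111.42°

For 8h, l = 5.
cos θ_min = 5/√30, so θ_min ≈ 24.09°.
There are 2l+1 = 11 values of m_l.
For m_l = -2: cos θ = -2/√30, θ ≈ 111.42°.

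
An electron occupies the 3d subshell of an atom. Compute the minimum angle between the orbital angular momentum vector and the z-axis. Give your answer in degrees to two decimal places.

The 3d subshell has l = 2.
|L| = √(l(l+1)) ℏ = √6 ℏ.
The smallest angle corresponds to the largest L_z, i.e. m_l = l = 2, giving L_z = 2ℏ.
cos θ_min = 2/√6, so θ_min ≈ 35.26°.

θ_min ≈ 35.26°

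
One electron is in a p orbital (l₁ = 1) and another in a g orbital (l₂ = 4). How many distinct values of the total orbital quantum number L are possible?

By the triangle rule, |l₁ − l₂| ≤ L ≤ l₁ + l₂.
So L can be 3, 4, 5.
That is 3 values.

3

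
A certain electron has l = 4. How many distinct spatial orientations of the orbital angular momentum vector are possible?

The number of m_l values is 2l + 1 = 2·4 + 1 = 9.

9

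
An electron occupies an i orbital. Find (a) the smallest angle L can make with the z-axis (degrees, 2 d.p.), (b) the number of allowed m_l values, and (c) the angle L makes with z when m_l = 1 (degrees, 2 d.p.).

An i state has l = 6.
cos θ_min = 6/√42, so θ_min ≈ 22.21°.
There are 2l+1 = 13 values of m_l.
For m_l = 1: cos θ = 1/√42, θ ≈ 81.12°.

θ_min ≈ 22.21°; 13 values; θ(m_l=1) ≈ 81.12°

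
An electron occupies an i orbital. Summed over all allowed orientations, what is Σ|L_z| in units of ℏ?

Σ|L_z| = 42 ℏ

The letter i corresponds to l = 6.
m_l ∈ {-6, -5, -4, -3, -2, -1, 0, 1, 2, 3, 4, 5, 6}.
Σ|m_l| = l(l+1) = 42.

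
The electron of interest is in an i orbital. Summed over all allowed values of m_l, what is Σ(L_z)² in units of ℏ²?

An i state has l = 6.
The allowed m_l values are -6, -5, -4, -3, -2, -1, 0, 1, 2, 3, 4, 5, 6.
Summing m² from −6 to 6: Σ m_l² = 182.

Σ(L_z)² = 182 ℏ²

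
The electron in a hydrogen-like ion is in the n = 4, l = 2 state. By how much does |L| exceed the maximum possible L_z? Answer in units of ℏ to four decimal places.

|L| − L_z,max ≈ 0.4495ℏ

|L| = √6 ℏ ≈ 2.4495ℏ, while L_z,max = lℏ = 2ℏ.
The difference is (√6 − 2)ℏ ≈ 0.4495ℏ.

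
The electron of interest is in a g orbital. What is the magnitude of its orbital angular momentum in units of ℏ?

G corresponds to l = 4.
|L| = ℏ√(l(l+1)) = ℏ√(4·5) = 2√5 ℏ

|L| = 2√5 ℏ ≈ 4.472ℏ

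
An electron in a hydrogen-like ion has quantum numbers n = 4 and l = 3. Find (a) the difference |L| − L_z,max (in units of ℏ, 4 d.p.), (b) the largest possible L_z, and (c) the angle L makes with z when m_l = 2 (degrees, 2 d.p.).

|L|−L_z,max ≈ 0.4641ℏ; L_z,max = 3ℏ; θ(m_l=2) ≈ 54.74°

|L| − L_z,max = (2√3 − 3)ℏ ≈ 0.4641ℏ.
L_z,max = lℏ = 3ℏ.
For m_l = 2: cos θ = 2/√12, θ ≈ 54.74°.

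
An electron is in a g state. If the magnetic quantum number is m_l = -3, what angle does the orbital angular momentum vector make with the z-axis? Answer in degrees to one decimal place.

θ ≈ 132.1°

For a g orbital, l = 4.
|L|² = l(l+1)ℏ² = 20ℏ², so |L| = 2√5 ℏ.
L_z = m_l ℏ = −3ℏ.
cos θ = L_z/|L| = -3/√20, so θ ≈ 132.1°.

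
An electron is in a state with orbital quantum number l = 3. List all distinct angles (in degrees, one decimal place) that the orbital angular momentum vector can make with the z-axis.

|L| = ℏ√(l(l+1)) = 2√3 ℏ.
cos θ = m_l/√12 for each m_l ∈ {-3, -2, -1, 0, 1, 2, 3}.

θ ∈ {30.0°, 54.7°, 73.2°, 90.0°, 106.8°, 125.3°, 150.0°}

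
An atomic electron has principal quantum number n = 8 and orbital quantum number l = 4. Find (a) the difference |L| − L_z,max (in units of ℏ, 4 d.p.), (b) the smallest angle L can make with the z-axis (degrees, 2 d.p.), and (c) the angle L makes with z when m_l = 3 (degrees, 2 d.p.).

|L|−L_z,max ≈ 0.4721ℏ; θ_min ≈ 26.57°; θ(m_l=3) ≈ 47.87°

|L| − L_z,max = (2√5 − 4)ℏ ≈ 0.4721ℏ.
cos θ_min = 4/√20, so θ_min ≈ 26.57°.
For m_l = 3: cos θ = 3/√20, θ ≈ 47.87°.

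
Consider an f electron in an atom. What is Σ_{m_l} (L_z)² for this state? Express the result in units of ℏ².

Σ(L_z)² = 28 ℏ²

F corresponds to l = 3.
m_l runs from −3 to 3, i.e. {-3, -2, -1, 0, 1, 2, 3}.
Σ m_l² = l(l+1)(2l+1)/3 = 3·4·7/3 = 28.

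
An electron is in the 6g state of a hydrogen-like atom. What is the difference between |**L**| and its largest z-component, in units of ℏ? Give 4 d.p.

|L| − L_z,max ≈ 0.4721ℏ

For 6g, l = 4.
|L| = 2√5 ℏ ≈ 4.4721ℏ, while L_z,max = lℏ = 4ℏ.
The difference is (2√5 − 4)ℏ ≈ 0.4721ℏ.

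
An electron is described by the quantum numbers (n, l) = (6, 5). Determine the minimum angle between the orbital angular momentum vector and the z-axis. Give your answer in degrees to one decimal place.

|L| = √(l(l+1)) ℏ = √30 ℏ.
The smallest angle corresponds to the largest L_z, i.e. m_l = l = 5, giving L_z = 5ℏ.
cos θ_min = 5/√30, so θ_min ≈ 24.1°.

θ_min ≈ 24.1°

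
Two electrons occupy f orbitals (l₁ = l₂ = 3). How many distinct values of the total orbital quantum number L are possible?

The total orbital quantum number L ranges from |l₁ − l₂| to l₁ + l₂ in integer steps.
Allowed values: L = 0, 1, 2, 3, 4, 5, 6.
That is 7 values.

7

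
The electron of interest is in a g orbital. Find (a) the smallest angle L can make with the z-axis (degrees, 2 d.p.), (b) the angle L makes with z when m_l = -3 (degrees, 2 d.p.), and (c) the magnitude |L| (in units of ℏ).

θ_min ≈ 26.57°; θ(m_l=-3) ≈ 132.13°; |L| = 2√5 ℏ ≈ 4.472ℏ

For a g orbital, l = 4.
cos θ_min = 4/√20, so θ_min ≈ 26.57°.
For m_l = -3: cos θ = -3/√20, θ ≈ 132.13°.
|L| = ℏ√(4·5) = 2√5 ℏ ≈ 4.472ℏ.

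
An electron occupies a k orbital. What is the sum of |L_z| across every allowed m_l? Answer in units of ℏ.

A k state has l = 7.
m_l ∈ {-7, -6, -5, -4, -3, -2, -1, 0, 1, 2, 3, 4, 5, 6, 7}.
Σ|m_l| = 2(1+2+…+7) = 56.

Σ|L_z| = 56 ℏ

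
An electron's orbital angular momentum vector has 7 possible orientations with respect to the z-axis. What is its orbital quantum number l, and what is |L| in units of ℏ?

2l + 1 = 7 ⇒ l = 3.
Then |L| = √(l(l+1)) ℏ = 2√3 ℏ.

l = 3, |L| = 2√3 ℏ ≈ 3.464ℏ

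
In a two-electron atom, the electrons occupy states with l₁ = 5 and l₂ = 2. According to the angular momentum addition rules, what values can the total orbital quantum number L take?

By the triangle rule, |l₁ − l₂| ≤ L ≤ l₁ + l₂.
Allowed values: L = 3, 4, 5, 6, 7.

L = 3, 4, 5, 6, 7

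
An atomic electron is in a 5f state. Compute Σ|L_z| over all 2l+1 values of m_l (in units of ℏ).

The 5f subshell has l = 3.
m_l runs from −3 to 3, i.e. {-3, -2, -1, 0, 1, 2, 3}.
Σ|m_l| = l(l+1) = 12.

Σ|L_z| = 12 ℏ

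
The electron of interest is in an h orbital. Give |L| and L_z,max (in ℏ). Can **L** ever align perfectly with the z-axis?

For an h orbital, l = 5.
|L| = √30 ℏ ≈ 5.4772ℏ, while L_z,max = lℏ = 5ℏ.
Since |L| > L_z,max, the vector can never point exactly along z; the closest it comes is θ_min = arccos(5/√30) ≈ 24.1°.

No: L_z,max = 5ℏ < |L| = √30 ℏ ≈ 5.477ℏ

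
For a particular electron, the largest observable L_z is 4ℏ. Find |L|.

L_z,max = lℏ, so l = 4.
Then |L| = ℏ√(4·5) = 2√5 ℏ.

|L| = 2√5 ℏ ≈ 4.472ℏ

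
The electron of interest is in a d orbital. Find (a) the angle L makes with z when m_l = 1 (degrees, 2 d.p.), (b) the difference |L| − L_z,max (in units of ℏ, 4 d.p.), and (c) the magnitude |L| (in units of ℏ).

For a d orbital, l = 2.
For m_l = 1: cos θ = 1/√6, θ ≈ 65.91°.
|L| − L_z,max = (√6 − 2)ℏ ≈ 0.4495ℏ.
|L| = ℏ√(2·3) = √6 ℏ ≈ 2.449ℏ.

θ(m_l=1) ≈ 65.91°; |L|−L_z,max ≈ 0.4495ℏ; |L| = √6 ℏ ≈ 2.449ℏ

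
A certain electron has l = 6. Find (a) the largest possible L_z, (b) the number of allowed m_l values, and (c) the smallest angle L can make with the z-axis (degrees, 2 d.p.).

L_z,max = lℏ = 6ℏ.
There are 2l+1 = 13 values of m_l.
cos θ_min = 6/√42, so θ_min ≈ 22.21°.

L_z,max = 6ℏ; 13 values; θ_min ≈ 22.21°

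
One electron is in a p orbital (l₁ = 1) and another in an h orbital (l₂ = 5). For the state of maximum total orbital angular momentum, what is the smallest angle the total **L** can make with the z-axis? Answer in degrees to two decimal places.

L runs from |1 − 5| = 4 to 1 + 5 = 6.
L ∈ {4, 5, 6}.
The maximum is L = 6, with |L_tot| = ℏ√(6·7) = √42 ℏ.
The minimum angle with z is arccos(6/√42) ≈ 22.21°.

θ_min ≈ 22.21°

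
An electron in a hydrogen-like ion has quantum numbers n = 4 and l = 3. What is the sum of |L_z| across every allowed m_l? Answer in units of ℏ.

Σ|L_z| = 12 ℏ

The allowed m_l values are -3, -2, -1, 0, 1, 2, 3.
Σ|m_l| = 2(1+2+…+3) = 12.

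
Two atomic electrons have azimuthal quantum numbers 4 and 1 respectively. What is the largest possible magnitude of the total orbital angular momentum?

|L_tot|_max = √30 ℏ ≈ 5.477ℏ

Angular momentum addition gives L = |l₁ − l₂|, …, l₁ + l₂.
L ∈ {3, 4, 5}.
The largest magnitude corresponds to L = 5: |L_tot| = ℏ√(5·6) = √30 ℏ.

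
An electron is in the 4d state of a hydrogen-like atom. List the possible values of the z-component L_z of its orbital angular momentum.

L_z ∈ {−2ℏ, −ℏ, 0, ℏ, 2ℏ}

4d means n = 4, l = 2.
L_z = m_l ℏ with m_l ranging from −l to +l in integer steps.
For l = 2: m_l ∈ {-2, -1, 0, 1, 2}.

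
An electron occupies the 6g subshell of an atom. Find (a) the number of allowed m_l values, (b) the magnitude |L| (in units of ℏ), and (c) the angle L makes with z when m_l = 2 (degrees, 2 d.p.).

6g means n = 6, l = 4.
There are 2l+1 = 9 values of m_l.
|L| = ℏ√(4·5) = 2√5 ℏ ≈ 4.472ℏ.
For m_l = 2: cos θ = 2/√20, θ ≈ 63.43°.

9 values; |L| = 2√5 ℏ ≈ 4.472ℏ; θ(m_l=2) ≈ 63.43°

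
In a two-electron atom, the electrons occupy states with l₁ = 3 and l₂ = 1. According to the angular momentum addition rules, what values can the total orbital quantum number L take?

Angular momentum addition gives L = |l₁ − l₂|, …, l₁ + l₂.
So L can be 2, 3, 4.

L = 2, 3, 4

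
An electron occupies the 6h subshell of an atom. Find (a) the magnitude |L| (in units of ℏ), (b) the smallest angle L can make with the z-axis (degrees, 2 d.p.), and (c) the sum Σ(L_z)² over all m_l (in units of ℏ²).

|L| = √30 ℏ ≈ 5.477ℏ; θ_min ≈ 24.09°; Σ(L_z)² = 110 ℏ²

For 6h, l = 5.
|L| = ℏ√(5·6) = √30 ℏ ≈ 5.477ℏ.
cos θ_min = 5/√30, so θ_min ≈ 24.09°.
Σ m_l² = 110, so Σ(L_z)² = 110 ℏ².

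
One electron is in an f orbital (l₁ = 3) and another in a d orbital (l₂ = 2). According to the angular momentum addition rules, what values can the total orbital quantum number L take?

L runs from |3 − 2| = 1 to 3 + 2 = 5.
Allowed values: L = 1, 2, 3, 4, 5.

L = 1, 2, 3, 4, 5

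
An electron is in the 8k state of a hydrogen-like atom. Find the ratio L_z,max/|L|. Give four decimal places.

L_z,max/|L| = 0.9354

For 8k, l = 7.
|L| = 2√14 ℏ ≈ 7.4833ℏ, while L_z,max = lℏ = 7ℏ.
L_z,max/|L| = 7/√56 = 0.9354.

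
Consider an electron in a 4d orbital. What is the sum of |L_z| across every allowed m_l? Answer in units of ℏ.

For 4d, l = 2.
m_l runs from −2 to 2, i.e. {-2, -1, 0, 1, 2}.
Σ|m_l| = l(l+1) = 6.

Σ|L_z| = 6 ℏ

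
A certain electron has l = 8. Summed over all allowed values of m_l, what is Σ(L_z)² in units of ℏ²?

The allowed m_l values are -8, -7, -6, -5, -4, -3, -2, -1, 0, 1, 2, 3, 4, 5, 6, 7, 8.
Summing m² from −8 to 8: Σ m_l² = 408.

Σ(L_z)² = 408 ℏ²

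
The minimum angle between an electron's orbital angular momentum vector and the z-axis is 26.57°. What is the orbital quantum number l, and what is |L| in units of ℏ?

cos²θ_min = l/(l+1) = 0.7999.
Thus l = 0.7999/(1 − 0.7999) ≈ 4.
Then |L| = ℏ√(4·5) = 2√5 ℏ.

l = 4, |L| = 2√5 ℏ ≈ 4.472ℏ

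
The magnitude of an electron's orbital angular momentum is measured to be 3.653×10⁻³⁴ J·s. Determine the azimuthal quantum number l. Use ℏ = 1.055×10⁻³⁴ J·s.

l = 3

In units of ℏ, |L| ≈ 3.463.
Set l(l+1) = 11.99; the integer solution is l = 3.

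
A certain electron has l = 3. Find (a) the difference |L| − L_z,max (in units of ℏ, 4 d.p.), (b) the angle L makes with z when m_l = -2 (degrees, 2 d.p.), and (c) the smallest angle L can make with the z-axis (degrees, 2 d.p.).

|L|−L_z,max ≈ 0.4641ℏ; θ(m_l=-2) ≈ 125.26°; θ_min ≈ 30.00°

|L| − L_z,max = (2√3 − 3)ℏ ≈ 0.4641ℏ.
For m_l = -2: cos θ = -2/√12, θ ≈ 125.26°.
cos θ_min = 3/√12, so θ_min ≈ 30.00°.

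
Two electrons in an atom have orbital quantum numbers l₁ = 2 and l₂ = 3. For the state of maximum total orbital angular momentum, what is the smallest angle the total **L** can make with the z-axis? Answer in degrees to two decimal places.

The total orbital quantum number L ranges from |l₁ − l₂| to l₁ + l₂ in integer steps.
So L can be 1, 2, 3, 4, 5.
The maximum is L = 5, with |L_tot| = ℏ√(5·6) = √30 ℏ.
The minimum angle with z is arccos(5/√30) ≈ 24.09°.

θ_min ≈ 24.09°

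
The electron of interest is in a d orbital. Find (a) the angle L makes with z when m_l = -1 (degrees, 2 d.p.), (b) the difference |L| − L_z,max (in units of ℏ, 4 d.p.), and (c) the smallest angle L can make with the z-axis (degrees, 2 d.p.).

A d state has l = 2.
For m_l = -1: cos θ = -1/√6, θ ≈ 114.09°.
|L| − L_z,max = (√6 − 2)ℏ ≈ 0.4495ℏ.
cos θ_min = 2/√6, so θ_min ≈ 35.26°.

θ(m_l=-1) ≈ 114.09°; |L|−L_z,max ≈ 0.4495ℏ; θ_min ≈ 35.26°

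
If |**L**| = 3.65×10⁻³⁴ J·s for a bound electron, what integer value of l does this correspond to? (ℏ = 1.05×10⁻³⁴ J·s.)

l = 3

|L|/ℏ = (3.65×10⁻³⁴)/(1.05×10⁻³⁴) ≈ 3.476.
Set l(l+1) = 12.08; the integer solution is l = 3.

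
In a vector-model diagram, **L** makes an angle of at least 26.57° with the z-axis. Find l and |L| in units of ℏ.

l = 4, |L| = 2√5 ℏ ≈ 4.472ℏ

cos²θ_min = l/(l+1) = 0.7999.
Solving: l = 4.
Then |L| = ℏ√(4·5) = 2√5 ℏ.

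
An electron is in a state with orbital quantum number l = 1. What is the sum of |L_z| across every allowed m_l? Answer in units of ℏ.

Σ|L_z| = 2 ℏ

m_l ∈ {-1, 0, 1}.
Σ|m_l| = 2·1(1+1)/2 = 2.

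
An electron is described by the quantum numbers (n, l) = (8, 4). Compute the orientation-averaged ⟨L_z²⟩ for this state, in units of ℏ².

⟨L_z²⟩ = 6.667 ℏ²

The allowed m_l values are -4, -3, -2, -1, 0, 1, 2, 3, 4.
Average of L_z² over 9 states: 60/9 ℏ² = 6.667 ℏ².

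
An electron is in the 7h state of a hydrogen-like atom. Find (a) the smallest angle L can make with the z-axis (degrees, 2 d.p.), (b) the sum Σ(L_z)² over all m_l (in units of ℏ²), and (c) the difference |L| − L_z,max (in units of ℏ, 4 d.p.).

For 7h, l = 5.
cos θ_min = 5/√30, so θ_min ≈ 24.09°.
Σ m_l² = 110, so Σ(L_z)² = 110 ℏ².
|L| − L_z,max = (√30 − 5)ℏ ≈ 0.4772ℏ.

θ_min ≈ 24.09°; Σ(L_z)² = 110 ℏ²; |L|−L_z,max ≈ 0.4772ℏ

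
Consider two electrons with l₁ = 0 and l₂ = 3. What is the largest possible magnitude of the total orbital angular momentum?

|L_tot|_max = 2√3 ℏ ≈ 3.464ℏ

The total orbital quantum number L ranges from |l₁ − l₂| to l₁ + l₂ in integer steps.
Allowed values: L = 3.
The largest magnitude corresponds to L = 3: |L_tot| = ℏ√(3·4) = 2√3 ℏ.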